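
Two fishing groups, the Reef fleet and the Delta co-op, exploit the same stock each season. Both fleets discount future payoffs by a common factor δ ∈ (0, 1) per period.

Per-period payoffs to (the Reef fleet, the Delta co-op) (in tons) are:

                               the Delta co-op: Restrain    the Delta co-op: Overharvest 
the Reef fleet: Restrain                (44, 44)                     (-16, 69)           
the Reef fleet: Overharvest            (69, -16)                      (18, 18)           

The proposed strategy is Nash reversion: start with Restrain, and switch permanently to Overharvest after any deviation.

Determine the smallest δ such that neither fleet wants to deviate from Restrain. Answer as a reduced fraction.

25/51

One-period gain from deviating is 69 − 44 = 25. The loss is 44 − 18 = 26 in every subsequent period, with present value 26·δ/(1−δ).
Deviation is unprofitable when 26·δ/(1−δ) ≥ 25, i.e. δ/(1−δ) ≥ 25/26.
Equivalently δ ≥ 25/(25+26) = 25/51.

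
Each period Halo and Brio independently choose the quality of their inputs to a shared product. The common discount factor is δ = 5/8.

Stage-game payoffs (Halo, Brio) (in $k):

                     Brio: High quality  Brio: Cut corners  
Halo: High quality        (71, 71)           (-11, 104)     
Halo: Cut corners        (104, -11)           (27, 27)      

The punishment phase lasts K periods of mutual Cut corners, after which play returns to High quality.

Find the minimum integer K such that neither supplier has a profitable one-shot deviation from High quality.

No profitable deviation requires (71−27)(δ+…+δ^K) ≥ 104−71, i.e. δ+…+δ^K ≥ 3/4 ≈ 0.7500.
With δ = 5/8, the partial sums are K=1: 0.6250, K=2: 1.0156.
K = 2 is the first length at which the sum reaches 0.7500.

2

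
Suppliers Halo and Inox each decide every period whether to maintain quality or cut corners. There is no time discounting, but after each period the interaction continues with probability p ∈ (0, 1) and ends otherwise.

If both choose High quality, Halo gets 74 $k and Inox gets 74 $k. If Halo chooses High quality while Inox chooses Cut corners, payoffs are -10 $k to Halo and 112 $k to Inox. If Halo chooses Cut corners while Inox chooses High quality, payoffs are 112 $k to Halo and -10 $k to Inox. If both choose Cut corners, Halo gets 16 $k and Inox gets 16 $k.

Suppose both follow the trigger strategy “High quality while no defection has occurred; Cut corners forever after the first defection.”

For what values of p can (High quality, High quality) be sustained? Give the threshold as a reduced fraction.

With no time discounting, the continuation probability p plays the role of the discount factor.
Grim-trigger IC: 74/(1−p) ≥ 112 + 16p/(1−p) ⇒ p ≥ (112−74)/(112−16) = 19/48.

19/48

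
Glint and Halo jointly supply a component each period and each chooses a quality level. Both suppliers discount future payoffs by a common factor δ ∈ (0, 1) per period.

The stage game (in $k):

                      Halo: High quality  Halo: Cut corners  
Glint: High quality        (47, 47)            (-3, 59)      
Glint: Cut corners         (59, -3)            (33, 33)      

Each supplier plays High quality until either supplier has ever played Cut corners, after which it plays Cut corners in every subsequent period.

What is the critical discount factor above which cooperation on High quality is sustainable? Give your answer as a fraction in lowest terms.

One-period gain from deviating is 59 − 47 = 12. The loss is 47 − 33 = 14 in every subsequent period, with present value 14·δ/(1−δ).
Deviation is unprofitable when 14·δ/(1−δ) ≥ 12, i.e. δ/(1−δ) ≥ 6/7.
Equivalently δ ≥ 12/(12+14) = 6/13.

6/13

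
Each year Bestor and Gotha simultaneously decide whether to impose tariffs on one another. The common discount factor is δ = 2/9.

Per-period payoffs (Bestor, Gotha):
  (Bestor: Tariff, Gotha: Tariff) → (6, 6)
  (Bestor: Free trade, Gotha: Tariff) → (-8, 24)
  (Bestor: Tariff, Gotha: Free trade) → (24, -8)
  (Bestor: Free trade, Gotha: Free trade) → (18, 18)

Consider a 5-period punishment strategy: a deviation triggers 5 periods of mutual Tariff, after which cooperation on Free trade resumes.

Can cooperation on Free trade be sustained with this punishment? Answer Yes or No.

No

A one-shot deviation gives 24 now, then 6 for 5 periods, then back to 18.
Gain from deviating: (24−18) today; loss: (18−6) in each of the next 5 periods.
No-deviation condition: (18−6)(δ+…+δ^5) ≥ 24−18, i.e. δ+…+δ^5 ≥ 1/2.
At δ = 2/9: δ+…+δ^5 = 0.2856 < 0.5000.
So cooperation is not sustainable.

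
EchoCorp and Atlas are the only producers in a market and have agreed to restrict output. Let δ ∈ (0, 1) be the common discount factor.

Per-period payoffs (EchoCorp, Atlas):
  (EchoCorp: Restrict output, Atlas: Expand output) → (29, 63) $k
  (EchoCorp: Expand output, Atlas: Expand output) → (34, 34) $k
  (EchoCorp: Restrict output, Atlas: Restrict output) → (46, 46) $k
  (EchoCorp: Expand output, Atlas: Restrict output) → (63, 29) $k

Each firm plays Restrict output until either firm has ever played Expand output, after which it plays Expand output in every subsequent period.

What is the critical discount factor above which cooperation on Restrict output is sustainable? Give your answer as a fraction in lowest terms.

Cooperation forever yields 46 each period: 46/(1−δ).
Deviating yields 63 once, then 34 forever: 63 + 34δ/(1−δ).
No profitable deviation requires 46/(1−δ) ≥ 63 + 34δ/(1−δ).
Multiplying by (1−δ): 46 ≥ 63(1−δ) + 34δ = 63 − 29δ.
So 29δ ≥ 17, i.e. δ ≥ 17/29.

17/29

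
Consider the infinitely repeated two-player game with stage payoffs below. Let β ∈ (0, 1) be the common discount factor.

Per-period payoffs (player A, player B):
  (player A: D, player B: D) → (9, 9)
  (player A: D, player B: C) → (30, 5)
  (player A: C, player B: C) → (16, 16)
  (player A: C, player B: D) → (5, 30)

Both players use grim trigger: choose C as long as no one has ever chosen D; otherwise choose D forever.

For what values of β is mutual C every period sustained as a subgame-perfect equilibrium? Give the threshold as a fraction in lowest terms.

One-period gain from deviating is 30 − 16 = 14. The loss is 16 − 9 = 7 in every subsequent period, with present value 7·β/(1−β).
Deviation is unprofitable when 7·β/(1−β) ≥ 14, i.e. β/(1−β) ≥ 2.
Equivalently β ≥ 14/(14+7) = 2/3.

2/3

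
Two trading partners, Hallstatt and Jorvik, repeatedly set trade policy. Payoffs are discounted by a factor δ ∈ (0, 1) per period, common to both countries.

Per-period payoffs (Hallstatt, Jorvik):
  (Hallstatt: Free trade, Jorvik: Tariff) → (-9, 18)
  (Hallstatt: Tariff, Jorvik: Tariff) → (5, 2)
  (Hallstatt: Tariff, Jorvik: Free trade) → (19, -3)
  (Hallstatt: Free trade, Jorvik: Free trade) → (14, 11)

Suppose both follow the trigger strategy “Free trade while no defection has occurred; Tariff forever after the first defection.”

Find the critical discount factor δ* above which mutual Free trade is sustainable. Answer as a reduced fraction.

7/16

For Hallstatt: deviation gain 19−14 = 5, per-period punishment loss 14−5 = 9. IC gives δ ≥ 5/14.
For Jorvik: gain 7, loss 9 per period, so δ ≥ 7/16.
The tighter constraint is Jorvik's, so cooperation needs δ ≥ 7/16.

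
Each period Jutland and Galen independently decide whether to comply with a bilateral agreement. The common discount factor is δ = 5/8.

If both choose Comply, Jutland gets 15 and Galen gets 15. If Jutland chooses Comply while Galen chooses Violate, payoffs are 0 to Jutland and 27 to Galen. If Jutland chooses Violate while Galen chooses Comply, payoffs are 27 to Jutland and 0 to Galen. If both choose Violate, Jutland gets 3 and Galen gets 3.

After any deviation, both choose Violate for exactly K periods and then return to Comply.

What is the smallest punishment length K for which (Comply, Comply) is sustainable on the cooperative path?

No profitable deviation requires (15−3)(δ+…+δ^K) ≥ 27−15, i.e. δ+…+δ^K ≥ 1 ≈ 1.0000.
With δ = 5/8, the partial sums are K=1: 0.6250, K=2: 1.0156.
K = 2 is the first length at which the sum reaches 1.0000.

2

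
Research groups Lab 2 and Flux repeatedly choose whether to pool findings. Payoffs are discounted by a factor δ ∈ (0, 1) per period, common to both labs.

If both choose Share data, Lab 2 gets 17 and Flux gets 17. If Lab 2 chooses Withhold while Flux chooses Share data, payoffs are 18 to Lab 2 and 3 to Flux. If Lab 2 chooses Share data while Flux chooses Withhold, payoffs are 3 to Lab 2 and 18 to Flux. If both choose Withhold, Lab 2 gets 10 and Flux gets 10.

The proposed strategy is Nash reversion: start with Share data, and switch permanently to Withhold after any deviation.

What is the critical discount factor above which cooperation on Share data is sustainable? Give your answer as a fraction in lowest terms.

One-period gain from deviating is 18 − 17 = 1. The loss is 17 − 10 = 7 in every subsequent period, with present value 7·δ/(1−δ).
Deviation is unprofitable when 7·δ/(1−δ) ≥ 1, i.e. δ/(1−δ) ≥ 1/7.
Equivalently δ ≥ 1/(1+7) = 1/8.

1/8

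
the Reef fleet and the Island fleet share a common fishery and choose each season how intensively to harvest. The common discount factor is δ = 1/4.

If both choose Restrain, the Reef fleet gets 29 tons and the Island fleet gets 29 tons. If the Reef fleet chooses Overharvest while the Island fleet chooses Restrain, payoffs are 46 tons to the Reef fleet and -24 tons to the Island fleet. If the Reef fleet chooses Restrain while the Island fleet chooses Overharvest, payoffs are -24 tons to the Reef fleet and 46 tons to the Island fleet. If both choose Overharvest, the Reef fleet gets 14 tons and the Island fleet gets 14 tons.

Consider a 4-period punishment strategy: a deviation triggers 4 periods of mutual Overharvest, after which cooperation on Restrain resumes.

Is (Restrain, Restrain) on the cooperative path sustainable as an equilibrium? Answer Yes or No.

Comparing payoff streams over the 5 periods until play realigns: cooperate → 29(1+δ+…+δ^4); deviate → 46 + 14(δ+…+δ^4).
Cooperation is sustained iff (29−14)(δ+…+δ^4) ≥ 46−29.
δ+…+δ^4 = 1/4·(1−(1/4)^4)/(1−1/4) = 0.3320, and (46−29)/(29−14) = 1.1333.
0.3320 < 1.1333, so cooperation is not sustainable.

No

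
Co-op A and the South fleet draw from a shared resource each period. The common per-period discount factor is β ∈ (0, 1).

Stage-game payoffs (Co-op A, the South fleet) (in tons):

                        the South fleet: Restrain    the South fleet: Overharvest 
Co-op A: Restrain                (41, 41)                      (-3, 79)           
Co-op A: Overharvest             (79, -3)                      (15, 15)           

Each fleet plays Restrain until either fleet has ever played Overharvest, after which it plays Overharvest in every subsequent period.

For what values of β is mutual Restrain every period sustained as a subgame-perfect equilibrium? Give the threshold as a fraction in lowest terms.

Under grim trigger the critical discount factor is (T−C)/(T−P) with T = 79, C = 41, P = 15.
β* = (79−41)/(79−15) = 38/64 = 19/32.

19/32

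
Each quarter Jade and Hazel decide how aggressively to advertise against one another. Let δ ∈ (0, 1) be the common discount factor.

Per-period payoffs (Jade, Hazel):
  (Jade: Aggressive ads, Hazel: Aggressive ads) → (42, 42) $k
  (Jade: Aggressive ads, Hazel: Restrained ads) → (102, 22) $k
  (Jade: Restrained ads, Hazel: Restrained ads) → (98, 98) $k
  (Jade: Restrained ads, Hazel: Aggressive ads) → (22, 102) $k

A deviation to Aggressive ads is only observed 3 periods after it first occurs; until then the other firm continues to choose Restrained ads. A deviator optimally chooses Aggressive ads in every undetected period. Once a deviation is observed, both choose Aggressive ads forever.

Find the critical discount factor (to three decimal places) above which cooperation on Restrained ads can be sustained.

0.405

Deviating for the 3 undetected periods gains 102−98 = 4 per period over cooperation, then loses 98−42 = 56 per period forever once punishment starts.
Gain: 4(1 + δ + … + δ^2); loss: 56·δ^3/(1−δ).
No profitable deviation ⇔ 4(1−δ^3) ≤ 56·δ^3, i.e. δ^3 ≥ 4/(4+56) = 1/15.
Hence δ ≥ (1/15)^(1/3) ≈ 0.405.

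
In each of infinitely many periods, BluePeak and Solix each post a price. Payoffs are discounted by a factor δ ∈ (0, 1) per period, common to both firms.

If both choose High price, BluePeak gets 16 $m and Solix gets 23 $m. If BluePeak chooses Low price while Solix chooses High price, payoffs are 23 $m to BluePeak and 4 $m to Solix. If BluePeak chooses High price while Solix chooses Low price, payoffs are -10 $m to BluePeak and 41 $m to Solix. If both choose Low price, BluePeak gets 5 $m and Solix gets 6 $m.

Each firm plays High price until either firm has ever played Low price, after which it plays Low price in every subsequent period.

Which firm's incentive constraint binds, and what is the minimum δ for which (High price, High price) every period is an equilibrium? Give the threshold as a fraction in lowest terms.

BluePeak's threshold: (23−16)/(23−5) = 7/18.
Solix's threshold: (41−23)/(41−6) = 18/35.
7/18 < 18/35, so Solix binds and δ* = 18/35.

Solix; δ ≥ 18/35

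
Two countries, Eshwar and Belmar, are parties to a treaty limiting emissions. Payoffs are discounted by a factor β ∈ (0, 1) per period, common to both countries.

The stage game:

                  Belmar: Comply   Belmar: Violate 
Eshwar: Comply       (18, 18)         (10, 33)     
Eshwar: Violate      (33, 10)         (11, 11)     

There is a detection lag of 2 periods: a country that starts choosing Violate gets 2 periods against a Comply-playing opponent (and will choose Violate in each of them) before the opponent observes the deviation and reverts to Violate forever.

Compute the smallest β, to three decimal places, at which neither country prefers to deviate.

0.826

The best deviation is to choose Violate for all 2 undetected periods, earning 33 each, then 11 forever once detected.
Deviation value: 33(1−β^2)/(1−β) + 11β^2/(1−β); cooperation value: 18/(1−β).
IC: 18 ≥ 33(1−β^2) + 11β^2 = 33 − 22β^2.
So β^2 ≥ 15/22, giving β ≥ (15/22)^(1/2) ≈ 0.826.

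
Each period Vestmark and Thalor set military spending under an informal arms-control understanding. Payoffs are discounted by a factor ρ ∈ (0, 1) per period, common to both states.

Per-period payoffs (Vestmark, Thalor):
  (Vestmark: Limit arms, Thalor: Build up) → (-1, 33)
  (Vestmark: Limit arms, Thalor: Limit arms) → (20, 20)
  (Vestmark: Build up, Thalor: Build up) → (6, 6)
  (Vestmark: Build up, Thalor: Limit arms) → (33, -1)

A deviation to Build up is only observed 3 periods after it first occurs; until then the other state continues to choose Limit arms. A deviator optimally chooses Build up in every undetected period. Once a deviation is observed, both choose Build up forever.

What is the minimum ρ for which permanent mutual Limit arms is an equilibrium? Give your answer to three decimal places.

0.784

Deviating for the 3 undetected periods gains 33−20 = 13 per period over cooperation, then loses 20−6 = 14 per period forever once punishment starts.
Gain: 13(1 + ρ + … + ρ^2); loss: 14·ρ^3/(1−ρ).
No profitable deviation ⇔ 13(1−ρ^3) ≤ 14·ρ^3, i.e. ρ^3 ≥ 13/(13+14) = 13/27.
Hence ρ ≥ (13/27)^(1/3) ≈ 0.784.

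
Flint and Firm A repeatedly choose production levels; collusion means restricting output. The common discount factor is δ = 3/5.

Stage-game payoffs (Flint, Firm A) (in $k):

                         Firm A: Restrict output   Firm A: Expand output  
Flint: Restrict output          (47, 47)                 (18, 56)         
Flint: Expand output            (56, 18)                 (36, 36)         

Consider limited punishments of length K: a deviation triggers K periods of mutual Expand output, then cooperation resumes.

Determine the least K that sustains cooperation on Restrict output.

2

No profitable deviation requires (47−36)(δ+…+δ^K) ≥ 56−47, i.e. δ+…+δ^K ≥ 9/11 ≈ 0.8182.
With δ = 3/5, the partial sums are K=1: 0.6000, K=2: 0.9600.
K = 2 is the first length at which the sum reaches 0.8182.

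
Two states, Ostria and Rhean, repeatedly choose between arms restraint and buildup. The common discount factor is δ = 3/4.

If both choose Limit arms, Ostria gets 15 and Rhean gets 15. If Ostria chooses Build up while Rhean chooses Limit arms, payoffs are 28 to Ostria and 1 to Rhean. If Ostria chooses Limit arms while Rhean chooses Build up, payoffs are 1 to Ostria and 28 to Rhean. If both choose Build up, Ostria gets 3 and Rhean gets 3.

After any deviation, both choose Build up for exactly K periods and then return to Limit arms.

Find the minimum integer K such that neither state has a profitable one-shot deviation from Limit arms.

Need Σ_{k=1}^{K} δ^k ≥ (28−15)/(15−3) = 1.0833 at δ = 3/4.
At K = 1 the sum is 0.7500 < 1.0833; at K = 2 it is 1.3125 ≥ 1.0833.
So the minimum punishment length is K = 2.

2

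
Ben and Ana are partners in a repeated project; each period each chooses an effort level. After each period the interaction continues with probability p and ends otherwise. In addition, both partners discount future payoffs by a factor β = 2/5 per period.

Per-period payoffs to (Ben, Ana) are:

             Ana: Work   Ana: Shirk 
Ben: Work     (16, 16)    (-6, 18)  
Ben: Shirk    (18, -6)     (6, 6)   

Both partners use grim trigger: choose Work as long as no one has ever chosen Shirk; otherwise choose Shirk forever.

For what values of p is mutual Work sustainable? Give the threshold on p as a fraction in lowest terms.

Expected continuation weight on next period's payoff is β·p = 2/5·p, which plays the role of the discount factor.
Cooperation requires 2/5·p ≥ (18−16)/(18−6) = 1/6, hence p ≥ 5/12.

5/12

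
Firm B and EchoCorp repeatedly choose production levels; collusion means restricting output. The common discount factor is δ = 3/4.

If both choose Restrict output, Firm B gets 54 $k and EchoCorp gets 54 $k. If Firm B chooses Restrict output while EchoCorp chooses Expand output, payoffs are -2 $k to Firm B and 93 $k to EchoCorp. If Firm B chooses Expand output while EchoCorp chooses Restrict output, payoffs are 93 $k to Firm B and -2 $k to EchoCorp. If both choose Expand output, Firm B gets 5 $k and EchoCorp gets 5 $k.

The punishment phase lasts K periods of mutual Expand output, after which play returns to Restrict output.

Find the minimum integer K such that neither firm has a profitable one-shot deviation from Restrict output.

2

IC: δ(1−δ^K)/(1−δ) ≥ (93−54)/(54−5) = 39/49.
With δ = 3/4: need 1 − δ^K ≥ 39/49·(1−3/4)/(3/4), i.e. δ^K ≤ 0.7347.
Since (3/4)^1 = 0.7500 and (3/4)^2 = 0.5625, the smallest such K is 2.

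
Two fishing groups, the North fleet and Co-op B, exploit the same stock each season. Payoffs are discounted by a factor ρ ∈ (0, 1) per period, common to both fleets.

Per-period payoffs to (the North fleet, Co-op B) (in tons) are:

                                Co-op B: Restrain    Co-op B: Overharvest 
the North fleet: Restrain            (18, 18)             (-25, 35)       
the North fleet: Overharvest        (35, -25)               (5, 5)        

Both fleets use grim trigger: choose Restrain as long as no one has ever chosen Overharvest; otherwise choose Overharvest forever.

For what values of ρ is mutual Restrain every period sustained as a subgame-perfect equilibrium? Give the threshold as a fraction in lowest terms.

17/30

18/(1−ρ) ≥ 35 + 5ρ/(1−ρ)
18 ≥ 35 − 30ρ
ρ ≥ 17/30.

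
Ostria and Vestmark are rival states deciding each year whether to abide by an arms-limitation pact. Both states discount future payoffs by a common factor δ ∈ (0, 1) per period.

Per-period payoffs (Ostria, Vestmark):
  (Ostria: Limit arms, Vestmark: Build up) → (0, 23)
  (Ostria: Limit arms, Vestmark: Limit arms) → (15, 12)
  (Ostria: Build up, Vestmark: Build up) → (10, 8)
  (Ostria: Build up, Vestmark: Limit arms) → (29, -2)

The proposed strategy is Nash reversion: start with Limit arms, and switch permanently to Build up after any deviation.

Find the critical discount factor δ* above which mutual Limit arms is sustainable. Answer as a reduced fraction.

For Ostria: deviation gain 29−15 = 14, per-period punishment loss 15−10 = 5. IC gives δ ≥ 14/19.
For Vestmark: gain 11, loss 4 per period, so δ ≥ 11/15.
The tighter constraint is Ostria's, so cooperation needs δ ≥ 14/19.

14/19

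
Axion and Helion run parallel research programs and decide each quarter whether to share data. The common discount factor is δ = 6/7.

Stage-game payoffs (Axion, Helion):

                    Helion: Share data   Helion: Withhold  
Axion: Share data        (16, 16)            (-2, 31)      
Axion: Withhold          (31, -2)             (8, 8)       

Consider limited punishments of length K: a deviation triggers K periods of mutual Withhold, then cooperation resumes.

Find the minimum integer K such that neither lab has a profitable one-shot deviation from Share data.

IC: δ(1−δ^K)/(1−δ) ≥ (31−16)/(16−8) = 15/8.
With δ = 6/7: need 1 − δ^K ≥ 15/8·(1−6/7)/(6/7), i.e. δ^K ≤ 0.6875.
Since (6/7)^2 = 0.7347 and (6/7)^3 = 0.6297, the smallest such K is 3.

3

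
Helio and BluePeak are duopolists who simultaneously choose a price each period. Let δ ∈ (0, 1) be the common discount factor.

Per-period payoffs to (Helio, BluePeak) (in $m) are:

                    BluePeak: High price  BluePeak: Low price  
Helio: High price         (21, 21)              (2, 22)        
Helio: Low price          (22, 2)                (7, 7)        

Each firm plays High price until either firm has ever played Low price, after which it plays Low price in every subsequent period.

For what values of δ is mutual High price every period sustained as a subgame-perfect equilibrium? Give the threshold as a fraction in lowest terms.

1/15

21/(1−δ) ≥ 22 + 7δ/(1−δ)
21 ≥ 22 − 15δ
δ ≥ 1/15.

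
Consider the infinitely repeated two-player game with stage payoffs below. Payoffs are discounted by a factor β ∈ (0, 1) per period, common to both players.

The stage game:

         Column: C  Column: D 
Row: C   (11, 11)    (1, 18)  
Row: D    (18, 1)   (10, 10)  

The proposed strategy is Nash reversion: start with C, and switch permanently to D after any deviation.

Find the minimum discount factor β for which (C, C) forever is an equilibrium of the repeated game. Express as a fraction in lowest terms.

One-period gain from deviating is 18 − 11 = 7. The loss is 11 − 10 = 1 in every subsequent period, with present value 1·β/(1−β).
Deviation is unprofitable when 1·β/(1−β) ≥ 7, i.e. β/(1−β) ≥ 7.
Equivalently β ≥ 7/(7+1) = 7/8.

7/8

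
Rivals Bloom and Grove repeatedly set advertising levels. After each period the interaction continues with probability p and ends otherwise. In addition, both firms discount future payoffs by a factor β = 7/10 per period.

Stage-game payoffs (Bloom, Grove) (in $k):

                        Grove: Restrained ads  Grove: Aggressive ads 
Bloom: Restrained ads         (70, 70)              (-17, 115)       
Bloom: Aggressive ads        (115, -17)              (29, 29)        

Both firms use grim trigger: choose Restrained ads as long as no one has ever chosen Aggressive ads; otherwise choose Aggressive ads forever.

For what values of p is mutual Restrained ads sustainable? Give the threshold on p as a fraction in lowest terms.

With continuation probability p and discount β, the effective per-period discount factor is βp.
Grim-trigger IC: βp ≥ (115−70)/(115−29) = 45/86.
So p ≥ (45/86)/(7/10) = 225/301.

225/301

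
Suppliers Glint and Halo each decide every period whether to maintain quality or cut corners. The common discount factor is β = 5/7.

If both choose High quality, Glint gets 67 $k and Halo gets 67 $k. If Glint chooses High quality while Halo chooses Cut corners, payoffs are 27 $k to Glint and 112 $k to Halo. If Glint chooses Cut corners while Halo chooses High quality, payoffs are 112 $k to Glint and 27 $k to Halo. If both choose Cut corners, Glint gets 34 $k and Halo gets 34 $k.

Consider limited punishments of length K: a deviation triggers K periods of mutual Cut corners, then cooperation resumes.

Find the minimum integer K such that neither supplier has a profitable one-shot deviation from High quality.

No profitable deviation requires (67−34)(β+…+β^K) ≥ 112−67, i.e. β+…+β^K ≥ 15/11 ≈ 1.3636.
With β = 5/7, the partial sums are K=1: 0.7143, K=2: 1.2245, K=3: 1.5889.
K = 3 is the first length at which the sum reaches 1.3636.

3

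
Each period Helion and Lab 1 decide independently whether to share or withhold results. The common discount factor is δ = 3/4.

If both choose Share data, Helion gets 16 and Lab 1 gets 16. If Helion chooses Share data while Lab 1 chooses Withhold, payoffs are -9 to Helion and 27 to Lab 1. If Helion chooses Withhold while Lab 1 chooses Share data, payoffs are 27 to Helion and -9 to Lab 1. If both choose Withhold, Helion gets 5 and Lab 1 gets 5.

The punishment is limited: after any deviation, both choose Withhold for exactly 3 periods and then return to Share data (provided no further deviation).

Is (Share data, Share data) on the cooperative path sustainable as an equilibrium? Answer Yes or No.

Yes

Comparing payoff streams over the 4 periods until play realigns: cooperate → 16(1+δ+…+δ^3); deviate → 27 + 5(δ+…+δ^3).
Cooperation is sustained iff (16−5)(δ+…+δ^3) ≥ 27−16.
δ+…+δ^3 = 3/4·(1−(3/4)^3)/(1−3/4) = 1.7344, and (27−16)/(16−5) = 1.0000.
1.7344 ≥ 1.0000, so cooperation is sustainable.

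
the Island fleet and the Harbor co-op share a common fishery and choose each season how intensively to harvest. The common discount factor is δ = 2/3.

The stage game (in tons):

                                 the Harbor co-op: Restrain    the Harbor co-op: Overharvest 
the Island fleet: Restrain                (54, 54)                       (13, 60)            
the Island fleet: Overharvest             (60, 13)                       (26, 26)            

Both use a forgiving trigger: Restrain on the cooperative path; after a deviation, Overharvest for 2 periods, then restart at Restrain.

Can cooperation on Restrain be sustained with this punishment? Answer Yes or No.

A one-shot deviation gives 60 now, then 26 for 2 periods, then back to 54.
Gain from deviating: (60−54) today; loss: (54−26) in each of the next 2 periods.
No-deviation condition: (54−26)(δ+…+δ^2) ≥ 60−54, i.e. δ+…+δ^2 ≥ 3/14.
At δ = 2/3: δ+…+δ^2 = 1.1111 ≥ 0.2143.
So cooperation is sustainable.

Yes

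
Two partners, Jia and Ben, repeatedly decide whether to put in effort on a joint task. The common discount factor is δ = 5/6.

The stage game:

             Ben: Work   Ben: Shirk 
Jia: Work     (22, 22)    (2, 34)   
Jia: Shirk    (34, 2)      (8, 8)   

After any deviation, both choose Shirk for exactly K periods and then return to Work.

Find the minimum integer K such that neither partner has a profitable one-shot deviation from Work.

2

No profitable deviation requires (22−8)(δ+…+δ^K) ≥ 34−22, i.e. δ+…+δ^K ≥ 6/7 ≈ 0.8571.
With δ = 5/6, the partial sums are K=1: 0.8333, K=2: 1.5278.
K = 2 is the first length at which the sum reaches 0.8571.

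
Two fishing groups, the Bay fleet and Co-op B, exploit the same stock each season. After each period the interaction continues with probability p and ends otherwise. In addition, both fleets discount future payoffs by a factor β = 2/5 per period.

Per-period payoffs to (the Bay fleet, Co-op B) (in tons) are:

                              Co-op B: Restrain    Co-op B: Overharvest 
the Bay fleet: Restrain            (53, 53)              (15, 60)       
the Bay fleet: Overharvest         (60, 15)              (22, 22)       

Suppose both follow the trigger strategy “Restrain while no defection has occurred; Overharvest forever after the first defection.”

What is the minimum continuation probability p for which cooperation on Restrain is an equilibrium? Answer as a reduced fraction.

With continuation probability p and discount β, the effective per-period discount factor is βp.
Grim-trigger IC: βp ≥ (60−53)/(60−22) = 7/38.
So p ≥ (7/38)/(2/5) = 35/76.

35/76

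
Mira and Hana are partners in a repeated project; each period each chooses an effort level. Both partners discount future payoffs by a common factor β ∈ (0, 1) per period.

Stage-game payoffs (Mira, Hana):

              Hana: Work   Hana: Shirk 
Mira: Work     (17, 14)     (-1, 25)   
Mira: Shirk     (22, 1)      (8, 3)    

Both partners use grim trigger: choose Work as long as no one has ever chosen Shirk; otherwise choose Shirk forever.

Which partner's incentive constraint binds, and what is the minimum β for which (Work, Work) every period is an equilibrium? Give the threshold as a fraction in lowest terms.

Hana; β ≥ 1/2

Mira's threshold: (22−17)/(22−8) = 5/14.
Hana's threshold: (25−14)/(25−3) = 1/2.
5/14 < 1/2, so Hana binds and β* = 1/2.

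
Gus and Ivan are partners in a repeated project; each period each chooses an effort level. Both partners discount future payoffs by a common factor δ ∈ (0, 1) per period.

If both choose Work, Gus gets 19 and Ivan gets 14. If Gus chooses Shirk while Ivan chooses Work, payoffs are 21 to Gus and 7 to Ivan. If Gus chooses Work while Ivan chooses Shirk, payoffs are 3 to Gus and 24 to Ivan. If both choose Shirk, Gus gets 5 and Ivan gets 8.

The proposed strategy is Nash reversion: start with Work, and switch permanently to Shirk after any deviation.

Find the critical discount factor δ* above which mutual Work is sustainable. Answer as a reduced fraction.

5/8

Gus: cooperation gives 19 each period; deviation gives 21 once then 5 forever.
  19/(1−δ) ≥ 21 + 5δ/(1−δ) ⇒ δ ≥ 2/16 = 1/8.
Ivan: cooperation gives 14 each period; deviation gives 24 once then 8 forever.
  δ ≥ 10/16 = 5/8.
Both must hold, so the binding constraint is Ivan's: δ ≥ 5/8.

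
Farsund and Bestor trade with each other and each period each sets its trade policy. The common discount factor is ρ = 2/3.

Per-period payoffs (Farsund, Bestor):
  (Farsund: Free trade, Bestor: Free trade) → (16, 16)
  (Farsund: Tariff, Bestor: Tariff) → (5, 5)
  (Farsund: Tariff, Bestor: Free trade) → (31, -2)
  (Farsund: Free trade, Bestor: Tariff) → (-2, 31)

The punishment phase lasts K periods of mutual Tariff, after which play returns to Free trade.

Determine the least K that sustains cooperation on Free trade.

IC: ρ(1−ρ^K)/(1−ρ) ≥ (31−16)/(16−5) = 15/11.
With ρ = 2/3: need 1 − ρ^K ≥ 15/11·(1−2/3)/(2/3), i.e. ρ^K ≤ 0.3182.
Since (2/3)^2 = 0.4444 and (2/3)^3 = 0.2963, the smallest such K is 3.

3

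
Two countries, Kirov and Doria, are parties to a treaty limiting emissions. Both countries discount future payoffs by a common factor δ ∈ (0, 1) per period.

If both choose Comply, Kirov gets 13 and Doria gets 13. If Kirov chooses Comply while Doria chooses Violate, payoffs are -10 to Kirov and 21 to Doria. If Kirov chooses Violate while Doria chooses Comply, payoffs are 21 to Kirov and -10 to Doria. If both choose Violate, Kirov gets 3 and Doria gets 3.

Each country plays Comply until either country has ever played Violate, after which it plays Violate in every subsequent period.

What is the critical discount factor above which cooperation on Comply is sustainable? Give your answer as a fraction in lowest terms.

4/9

13/(1−δ) ≥ 21 + 3δ/(1−δ)
13 ≥ 21 − 18δ
δ ≥ 8/18 = 4/9.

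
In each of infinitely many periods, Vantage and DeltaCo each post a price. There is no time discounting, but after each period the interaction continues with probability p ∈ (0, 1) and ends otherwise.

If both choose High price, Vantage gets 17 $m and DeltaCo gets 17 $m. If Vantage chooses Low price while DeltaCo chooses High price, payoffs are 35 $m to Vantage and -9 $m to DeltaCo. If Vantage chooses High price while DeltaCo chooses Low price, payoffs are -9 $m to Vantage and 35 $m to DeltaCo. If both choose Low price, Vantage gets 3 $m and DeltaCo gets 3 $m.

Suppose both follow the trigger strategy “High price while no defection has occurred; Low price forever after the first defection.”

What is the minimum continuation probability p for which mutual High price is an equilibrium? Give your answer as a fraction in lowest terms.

Expected cooperation value is 17 + p·17 + p²·17 + … = 17/(1−p); deviation gives 35 + p·3/(1−p).
17 ≥ 35(1−p) + 3p ⇒ 32p ≥ 18 ⇒ p ≥ 18/32 = 9/16.

9/16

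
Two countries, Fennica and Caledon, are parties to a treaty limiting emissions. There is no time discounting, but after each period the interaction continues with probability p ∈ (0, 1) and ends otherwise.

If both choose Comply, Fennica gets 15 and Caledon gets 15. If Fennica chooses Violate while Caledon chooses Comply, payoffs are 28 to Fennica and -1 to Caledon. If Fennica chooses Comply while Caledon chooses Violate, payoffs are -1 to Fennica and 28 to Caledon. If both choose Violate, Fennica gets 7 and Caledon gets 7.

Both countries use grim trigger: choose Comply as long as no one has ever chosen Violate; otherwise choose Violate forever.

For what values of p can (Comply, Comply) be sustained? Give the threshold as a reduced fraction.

13/21

With no time discounting, the continuation probability p plays the role of the discount factor.
Grim-trigger IC: 15/(1−p) ≥ 28 + 7p/(1−p) ⇒ p ≥ (28−15)/(28−7) = 13/21.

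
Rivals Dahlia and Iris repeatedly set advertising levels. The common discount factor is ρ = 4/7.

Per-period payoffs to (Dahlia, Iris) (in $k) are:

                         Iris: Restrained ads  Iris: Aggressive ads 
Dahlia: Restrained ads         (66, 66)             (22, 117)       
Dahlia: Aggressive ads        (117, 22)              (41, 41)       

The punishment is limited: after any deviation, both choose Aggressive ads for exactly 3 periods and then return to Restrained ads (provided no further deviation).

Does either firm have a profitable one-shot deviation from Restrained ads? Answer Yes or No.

Yes

A one-shot deviation gives 117 now, then 41 for 3 periods, then back to 66.
Gain from deviating: (117−66) today; loss: (66−41) in each of the next 3 periods.
No-deviation condition: (66−41)(ρ+…+ρ^3) ≥ 117−66, i.e. ρ+…+ρ^3 ≥ 51/25.
At ρ = 4/7: ρ+…+ρ^3 = 1.0845 < 2.0400.
So cooperation is not sustainable.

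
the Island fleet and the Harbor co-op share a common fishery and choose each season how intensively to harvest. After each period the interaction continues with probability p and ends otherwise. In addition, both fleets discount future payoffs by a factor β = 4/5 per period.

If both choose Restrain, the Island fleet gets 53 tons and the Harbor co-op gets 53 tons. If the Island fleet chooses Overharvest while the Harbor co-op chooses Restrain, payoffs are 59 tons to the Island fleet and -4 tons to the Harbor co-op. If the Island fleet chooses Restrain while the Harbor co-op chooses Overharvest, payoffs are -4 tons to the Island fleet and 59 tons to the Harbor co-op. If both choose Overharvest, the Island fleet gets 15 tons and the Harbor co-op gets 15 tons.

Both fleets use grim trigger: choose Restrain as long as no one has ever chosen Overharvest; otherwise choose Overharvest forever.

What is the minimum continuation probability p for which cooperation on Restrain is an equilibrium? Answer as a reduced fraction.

15/88

With continuation probability p and discount β, the effective per-period discount factor is βp.
Grim-trigger IC: βp ≥ (59−53)/(59−15) = 3/22.
So p ≥ (3/22)/(4/5) = 15/88.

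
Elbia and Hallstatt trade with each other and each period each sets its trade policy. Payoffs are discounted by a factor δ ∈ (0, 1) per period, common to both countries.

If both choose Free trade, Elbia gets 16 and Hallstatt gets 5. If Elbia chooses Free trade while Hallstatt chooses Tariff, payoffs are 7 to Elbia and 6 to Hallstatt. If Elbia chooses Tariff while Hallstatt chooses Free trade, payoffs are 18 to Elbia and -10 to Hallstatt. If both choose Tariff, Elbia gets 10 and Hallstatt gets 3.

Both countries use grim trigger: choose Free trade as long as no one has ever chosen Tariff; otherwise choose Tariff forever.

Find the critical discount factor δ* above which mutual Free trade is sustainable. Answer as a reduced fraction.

For Elbia: deviation gain 18−16 = 2, per-period punishment loss 16−10 = 6. IC gives δ ≥ 2/8 = 1/4.
For Hallstatt: gain 1, loss 2 per period, so δ ≥ 1/3.
The tighter constraint is Hallstatt's, so cooperation needs δ ≥ 1/3.

1/3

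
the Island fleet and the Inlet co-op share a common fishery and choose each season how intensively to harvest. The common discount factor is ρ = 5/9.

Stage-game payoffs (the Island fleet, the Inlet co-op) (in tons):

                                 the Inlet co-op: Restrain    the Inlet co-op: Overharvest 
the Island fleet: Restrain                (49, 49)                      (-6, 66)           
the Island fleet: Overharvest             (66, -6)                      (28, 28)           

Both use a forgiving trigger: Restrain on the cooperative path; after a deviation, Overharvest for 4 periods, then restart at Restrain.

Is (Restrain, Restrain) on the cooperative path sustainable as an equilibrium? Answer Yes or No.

Yes

IC: ρ+…+ρ^4 ≥ (66−49)/(49−28) = 17/21.
At ρ = 5/9: partial sum = 1.1309 ≥ 0.8095. Cooperation sustainable.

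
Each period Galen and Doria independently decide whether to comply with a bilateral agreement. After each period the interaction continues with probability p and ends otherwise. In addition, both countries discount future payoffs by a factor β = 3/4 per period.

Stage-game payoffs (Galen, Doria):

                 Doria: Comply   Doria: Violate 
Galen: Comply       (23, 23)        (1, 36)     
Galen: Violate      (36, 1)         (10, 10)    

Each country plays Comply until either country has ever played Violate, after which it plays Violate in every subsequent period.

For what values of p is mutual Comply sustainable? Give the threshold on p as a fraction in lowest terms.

With continuation probability p and discount β, the effective per-period discount factor is βp.
Grim-trigger IC: βp ≥ (36−23)/(36−10) = 1/2.
So p ≥ (1/2)/(3/4) = 2/3.

2/3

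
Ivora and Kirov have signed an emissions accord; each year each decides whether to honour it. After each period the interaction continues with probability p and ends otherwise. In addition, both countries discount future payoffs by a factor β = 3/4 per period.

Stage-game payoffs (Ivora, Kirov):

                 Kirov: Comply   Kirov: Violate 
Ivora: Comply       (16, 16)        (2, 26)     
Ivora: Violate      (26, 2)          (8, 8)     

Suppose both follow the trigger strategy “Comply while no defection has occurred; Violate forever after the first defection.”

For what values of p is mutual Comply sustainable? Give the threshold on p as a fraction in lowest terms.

With continuation probability p and discount β, the effective per-period discount factor is βp.
Grim-trigger IC: βp ≥ (26−16)/(26−8) = 5/9.
So p ≥ (5/9)/(3/4) = 20/27.

20/27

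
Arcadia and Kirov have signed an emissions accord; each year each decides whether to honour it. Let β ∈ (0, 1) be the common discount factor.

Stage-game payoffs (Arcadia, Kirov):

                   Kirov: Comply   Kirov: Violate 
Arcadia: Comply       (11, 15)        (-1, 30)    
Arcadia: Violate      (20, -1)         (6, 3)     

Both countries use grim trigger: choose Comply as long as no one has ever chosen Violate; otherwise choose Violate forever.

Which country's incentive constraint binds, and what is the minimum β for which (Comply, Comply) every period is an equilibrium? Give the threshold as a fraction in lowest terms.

Arcadia; β ≥ 9/14

Arcadia's threshold: (20−11)/(20−6) = 9/14.
Kirov's threshold: (30−15)/(30−3) = 5/9.
9/14 > 5/9, so Arcadia binds and β* = 9/14.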